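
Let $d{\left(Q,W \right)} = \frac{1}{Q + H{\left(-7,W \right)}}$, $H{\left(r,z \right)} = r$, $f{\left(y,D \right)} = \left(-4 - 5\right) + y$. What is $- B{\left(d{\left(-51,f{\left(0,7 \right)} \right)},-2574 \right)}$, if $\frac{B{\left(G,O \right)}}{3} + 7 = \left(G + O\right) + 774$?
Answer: $\frac{314421}{58} \approx 5421.1$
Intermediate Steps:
$f{\left(y,D \right)} = -9 + y$ ($f{\left(y,D \right)} = \left(-4 - 5\right) + y = -9 + y$)
$d{\left(Q,W \right)} = \frac{1}{-7 + Q}$ ($d{\left(Q,W \right)} = \frac{1}{Q - 7} = \frac{1}{-7 + Q}$)
$B{\left(G,O \right)} = 2301 + 3 G + 3 O$ ($B{\left(G,O \right)} = -21 + 3 \left(\left(G + O\right) + 774\right) = -21 + 3 \left(774 + G + O\right) = -21 + \left(2322 + 3 G + 3 O\right) = 2301 + 3 G + 3 O$)
$- B{\left(d{\left(-51,f{\left(0,7 \right)} \right)},-2574 \right)} = - (2301 + \frac{3}{-7 - 51} + 3 \left(-2574\right)) = - (2301 + \frac{3}{-58} - 7722) = - (2301 + 3 \left(- \frac{1}{58}\right) - 7722) = - (2301 - \frac{3}{58} - 7722) = \left(-1\right) \left(- \frac{314421}{58}\right) = \frac{314421}{58}$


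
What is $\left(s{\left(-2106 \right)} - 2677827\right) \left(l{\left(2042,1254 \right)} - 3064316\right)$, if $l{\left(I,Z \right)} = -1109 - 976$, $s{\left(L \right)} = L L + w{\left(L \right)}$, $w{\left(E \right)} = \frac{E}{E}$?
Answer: $-5388923781410$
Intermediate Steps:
$w{\left(E \right)} = 1$
$s{\left(L \right)} = 1 + L^{2}$ ($s{\left(L \right)} = L L + 1 = L^{2} + 1 = 1 + L^{2}$)
$l{\left(I,Z \right)} = -2085$ ($l{\left(I,Z \right)} = -1109 - 976 = -2085$)
$\left(s{\left(-2106 \right)} - 2677827\right) \left(l{\left(2042,1254 \right)} - 3064316\right) = \left(\left(1 + \left(-2106\right)^{2}\right) - 2677827\right) \left(-2085 - 3064316\right) = \left(\left(1 + 4435236\right) - 2677827\right) \left(-3066401\right) = \left(4435237 - 2677827\right) \left(-3066401\right) = 1757410 \left(-3066401\right) = -5388923781410$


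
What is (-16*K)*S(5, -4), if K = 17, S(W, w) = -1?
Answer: 272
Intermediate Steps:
(-16*K)*S(5, -4) = -16*17*(-1) = -272*(-1) = 272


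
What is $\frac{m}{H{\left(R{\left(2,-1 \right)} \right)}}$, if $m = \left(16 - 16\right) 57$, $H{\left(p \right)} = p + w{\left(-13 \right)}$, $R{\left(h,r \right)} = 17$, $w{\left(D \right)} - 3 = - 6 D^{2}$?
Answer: $0$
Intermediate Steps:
$w{\left(D \right)} = 3 - 6 D^{2}$
$H{\left(p \right)} = -1011 + p$ ($H{\left(p \right)} = p + \left(3 - 6 \left(-13\right)^{2}\right) = p + \left(3 - 1014\right) = p - 1011 = -1011 + p$)
$m = 0$ ($m = 0 \cdot 57 = 0$)
$\frac{m}{H{\left(R{\left(2,-1 \right)} \right)}} = \frac{0}{-1011 + 17} = \frac{0}{-994} = 0 \left(- \frac{1}{994}\right) = 0$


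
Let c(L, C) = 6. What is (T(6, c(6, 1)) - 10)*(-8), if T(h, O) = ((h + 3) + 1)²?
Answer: -720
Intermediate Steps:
T(h, O) = (4 + h)² (T(h, O) = ((3 + h) + 1)² = (4 + h)²)
(T(6, c(6, 1)) - 10)*(-8) = ((4 + 6)² - 10)*(-8) = (10² - 10)*(-8) = (100 - 10)*(-8) = 90*(-8) = -720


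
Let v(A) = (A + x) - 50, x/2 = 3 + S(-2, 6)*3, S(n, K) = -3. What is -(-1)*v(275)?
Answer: 213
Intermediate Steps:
x = -12 (x = 2*(3 - 3*3) = 2*(3 - 9) = 2*(-6) = -12)
v(A) = -62 + A (v(A) = (A - 12) - 50 = (-12 + A) - 50 = -62 + A)
-(-1)*v(275) = -(-1)*(-62 + 275) = -(-1)*213 = -1*(-213) = 213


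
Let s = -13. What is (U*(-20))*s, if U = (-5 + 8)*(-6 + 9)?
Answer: 2340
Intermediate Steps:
U = 9 (U = 3*3 = 9)
(U*(-20))*s = (9*(-20))*(-13) = -180*(-13) = 2340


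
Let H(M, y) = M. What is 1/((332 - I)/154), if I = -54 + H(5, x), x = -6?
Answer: 154/381 ≈ 0.40420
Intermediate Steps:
I = -49 (I = -54 + 5 = -49)
1/((332 - I)/154) = 1/((332 - 1*(-49))/154) = 1/((332 + 49)*(1/154)) = 1/(381*(1/154)) = 1/(381/154) = 154/381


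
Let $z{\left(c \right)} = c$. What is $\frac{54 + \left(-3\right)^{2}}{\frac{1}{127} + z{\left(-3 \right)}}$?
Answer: $- \frac{8001}{380} \approx -21.055$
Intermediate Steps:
$\frac{54 + \left(-3\right)^{2}}{\frac{1}{127} + z{\left(-3 \right)}} = \frac{54 + \left(-3\right)^{2}}{\frac{1}{127} - 3} = \frac{54 + 9}{\frac{1}{127} - 3} = \frac{63}{- \frac{380}{127}} = 63 \left(- \frac{127}{380}\right) = - \frac{8001}{380}$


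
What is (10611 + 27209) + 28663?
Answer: 66483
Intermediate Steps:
(10611 + 27209) + 28663 = 37820 + 28663 = 66483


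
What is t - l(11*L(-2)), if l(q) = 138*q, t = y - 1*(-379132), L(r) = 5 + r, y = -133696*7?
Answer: -561294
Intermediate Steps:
y = -935872
t = -556740 (t = -935872 - 1*(-379132) = -935872 + 379132 = -556740)
t - l(11*L(-2)) = -556740 - 138*11*(5 - 2) = -556740 - 138*11*3 = -556740 - 138*33 = -556740 - 1*4554 = -556740 - 4554 = -561294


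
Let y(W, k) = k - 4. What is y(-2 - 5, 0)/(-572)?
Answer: 1/143 ≈ 0.0069930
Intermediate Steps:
y(W, k) = -4 + k
y(-2 - 5, 0)/(-572) = (-4 + 0)/(-572) = -4*(-1/572) = 1/143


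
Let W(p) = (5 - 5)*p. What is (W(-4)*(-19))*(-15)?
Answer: 0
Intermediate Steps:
W(p) = 0 (W(p) = 0*p = 0)
(W(-4)*(-19))*(-15) = (0*(-19))*(-15) = 0*(-15) = 0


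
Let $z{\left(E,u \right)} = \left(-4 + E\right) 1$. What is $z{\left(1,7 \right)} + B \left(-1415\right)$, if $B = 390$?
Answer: $-551853$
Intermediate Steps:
$z{\left(E,u \right)} = -4 + E$
$z{\left(1,7 \right)} + B \left(-1415\right) = \left(-4 + 1\right) + 390 \left(-1415\right) = -3 - 551850 = -551853$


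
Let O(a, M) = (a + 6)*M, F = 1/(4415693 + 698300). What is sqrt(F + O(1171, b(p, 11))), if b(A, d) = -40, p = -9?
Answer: I*sqrt(1231279680937512927)/5113993 ≈ 216.98*I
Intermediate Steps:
F = 1/5113993 ≈ 1.9554e-7
O(a, M) = M*(6 + a) (O(a, M) = (6 + a)*M = M*(6 + a))
sqrt(F + O(1171, b(p, 11))) = sqrt(1/5113993 - 40*(6 + 1171)) = sqrt(1/5113993 - 40*1177) = sqrt(1/5113993 - 47080) = sqrt(-240766790439/5113993) = I*sqrt(1231279680937512927)/5113993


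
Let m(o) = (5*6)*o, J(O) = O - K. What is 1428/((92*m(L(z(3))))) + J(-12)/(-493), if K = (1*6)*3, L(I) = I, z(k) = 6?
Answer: 100067/680340 ≈ 0.14708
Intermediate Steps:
K = 18 (K = 6*3 = 18)
J(O) = -18 + O (J(O) = O - 1*18 = O - 18 = -18 + O)
m(o) = 30*o
1428/((92*m(L(z(3))))) + J(-12)/(-493) = 1428/((92*(30*6))) + (-18 - 12)/(-493) = 1428/((92*180)) - 30*(-1/493) = 1428/16560 + 30/493 = 1428*(1/16560) + 30/493 = 119/1380 + 30/493 = 100067/680340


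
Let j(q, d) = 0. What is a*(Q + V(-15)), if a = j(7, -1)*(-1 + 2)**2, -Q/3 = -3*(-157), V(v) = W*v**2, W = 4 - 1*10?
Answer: 0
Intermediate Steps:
W = -6 (W = 4 - 10 = -6)
V(v) = -6*v**2
Q = -1413 (Q = -(-9)*(-157) = -3*471 = -1413)
a = 0 (a = 0*(-1 + 2)**2 = 0*1**2 = 0*1 = 0)
a*(Q + V(-15)) = 0*(-1413 - 6*(-15)**2) = 0*(-1413 - 6*225) = 0*(-1413 - 1350) = 0*(-2763) = 0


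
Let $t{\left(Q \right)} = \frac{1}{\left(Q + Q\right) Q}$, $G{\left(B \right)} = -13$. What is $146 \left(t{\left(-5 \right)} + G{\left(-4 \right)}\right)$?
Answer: $- \frac{47377}{25} \approx -1895.1$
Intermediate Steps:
$t{\left(Q \right)} = \frac{1}{2 Q^{2}}$ ($t{\left(Q \right)} = \frac{1}{2 Q Q} = \frac{\frac{1}{2} \frac{1}{Q}}{Q} = \frac{1}{2 Q^{2}}$)
$146 \left(t{\left(-5 \right)} + G{\left(-4 \right)}\right) = 146 \left(\frac{1}{2 \cdot 25} - 13\right) = 146 \left(\frac{1}{2} \cdot \frac{1}{25} - 13\right) = 146 \left(\frac{1}{50} - 13\right) = 146 \left(- \frac{649}{50}\right) = - \frac{47377}{25}$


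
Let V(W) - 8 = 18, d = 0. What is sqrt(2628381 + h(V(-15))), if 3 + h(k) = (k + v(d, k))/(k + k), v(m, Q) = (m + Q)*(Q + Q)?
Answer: sqrt(10513618)/2 ≈ 1621.2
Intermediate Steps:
V(W) = 26 (V(W) = 8 + 18 = 26)
v(m, Q) = 2*Q*(Q + m) (v(m, Q) = (Q + m)*(2*Q) = 2*Q*(Q + m))
h(k) = -3 + (k + 2*k**2)/(2*k) (h(k) = -3 + (k + 2*k*(k + 0))/(k + k) = -3 + (k + 2*k*k)/((2*k)) = -3 + (k + 2*k**2)*(1/(2*k)) = -3 + (k + 2*k**2)/(2*k))
sqrt(2628381 + h(V(-15))) = sqrt(2628381 + (-5/2 + 26)) = sqrt(2628381 + 47/2) = sqrt(5256809/2) = sqrt(10513618)/2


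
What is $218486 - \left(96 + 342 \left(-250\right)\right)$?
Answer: $303890$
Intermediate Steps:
$218486 - \left(96 + 342 \left(-250\right)\right) = 218486 - \left(96 - 85500\right) = 218486 - -85404 = 218486 + 85404 = 303890$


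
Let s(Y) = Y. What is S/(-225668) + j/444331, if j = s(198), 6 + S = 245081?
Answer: -108849737561/100271288108 ≈ -1.0856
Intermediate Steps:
S = 245075 (S = -6 + 245081 = 245075)
j = 198
S/(-225668) + j/444331 = 245075/(-225668) + 198/444331 = 245075*(-1/225668) + 198*(1/444331) = -245075/225668 + 198/444331 = -108849737561/100271288108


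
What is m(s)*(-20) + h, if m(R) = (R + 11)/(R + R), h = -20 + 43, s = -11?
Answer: 23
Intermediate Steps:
h = 23
m(R) = (11 + R)/(2*R) (m(R) = (11 + R)/((2*R)) = (11 + R)*(1/(2*R)) = (11 + R)/(2*R))
m(s)*(-20) + h = ((½)*(11 - 11)/(-11))*(-20) + 23 = ((½)*(-1/11)*0)*(-20) + 23 = 0*(-20) + 23 = 0 + 23 = 23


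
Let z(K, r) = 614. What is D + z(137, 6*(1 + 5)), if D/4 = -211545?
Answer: -845566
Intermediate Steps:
D = -846180 (D = 4*(-211545) = -846180)
D + z(137, 6*(1 + 5)) = -846180 + 614 = -845566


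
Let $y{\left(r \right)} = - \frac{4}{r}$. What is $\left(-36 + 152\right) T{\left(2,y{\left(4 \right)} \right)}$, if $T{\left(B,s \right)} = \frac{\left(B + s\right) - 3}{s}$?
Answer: $232$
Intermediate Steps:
$T{\left(B,s \right)} = \frac{-3 + B + s}{s}$
$\left(-36 + 152\right) T{\left(2,y{\left(4 \right)} \right)} = \left(-36 + 152\right) \frac{-3 + 2 - \frac{4}{4}}{\left(-4\right) \frac{1}{4}} = 116 \frac{-3 + 2 - 1}{\left(-4\right) \frac{1}{4}} = 116 \frac{-3 + 2 - 1}{-1} = 116 \left(\left(-1\right) \left(-2\right)\right) = 116 \cdot 2 = 232$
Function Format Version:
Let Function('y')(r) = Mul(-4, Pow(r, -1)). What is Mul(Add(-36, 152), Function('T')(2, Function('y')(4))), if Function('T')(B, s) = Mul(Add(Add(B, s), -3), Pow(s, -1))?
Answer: 232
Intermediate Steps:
Function('T')(B, s) = Mul(Pow(s, -1), Add(-3, B, s)) (Function('T')(B, s) = Mul(Add(-3, B, s), Pow(s, -1)) = Mul(Pow(s, -1), Add(-3, B, s)))
Mul(Add(-36, 152), Function('T')(2, Function('y')(4))) = Mul(Add(-36, 152), Mul(Pow(Mul(-4, Pow(4, -1)), -1), Add(-3, 2, Mul(-4, Pow(4, -1))))) = Mul(116, Mul(Pow(Mul(-4, Rational(1, 4)), -1), Add(-3, 2, Mul(-4, Rational(1, 4))))) = Mul(116, Mul(Pow(-1, -1), Add(-3, 2, -1))) = Mul(116, Mul(-1, -2)) = Mul(116, 2) = 232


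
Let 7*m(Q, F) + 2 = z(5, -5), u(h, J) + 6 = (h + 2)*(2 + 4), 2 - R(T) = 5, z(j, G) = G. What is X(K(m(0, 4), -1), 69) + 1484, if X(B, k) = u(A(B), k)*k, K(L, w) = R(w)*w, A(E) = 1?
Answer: 2312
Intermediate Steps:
R(T) = -3 (R(T) = 2 - 1*5 = 2 - 5 = -3)
u(h, J) = 6 + 6*h (u(h, J) = -6 + (h + 2)*(2 + 4) = -6 + (2 + h)*6 = -6 + (12 + 6*h) = 6 + 6*h)
m(Q, F) = -1 (m(Q, F) = -2/7 + (⅐)*(-5) = -2/7 - 5/7 = -1)
K(L, w) = -3*w
X(B, k) = 12*k (X(B, k) = (6 + 6*1)*k = (6 + 6)*k = 12*k)
X(K(m(0, 4), -1), 69) + 1484 = 12*69 + 1484 = 828 + 1484 = 2312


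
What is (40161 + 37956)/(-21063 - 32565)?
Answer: -26039/17876 ≈ -1.4566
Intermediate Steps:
(40161 + 37956)/(-21063 - 32565) = 78117/(-53628) = 78117*(-1/53628) = -26039/17876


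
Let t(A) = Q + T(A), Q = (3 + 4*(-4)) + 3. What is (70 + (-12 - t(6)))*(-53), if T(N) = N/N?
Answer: -3551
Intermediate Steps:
T(N) = 1
Q = -10 (Q = (3 - 16) + 3 = -13 + 3 = -10)
t(A) = -9 (t(A) = -10 + 1 = -9)
(70 + (-12 - t(6)))*(-53) = (70 + (-12 - 1*(-9)))*(-53) = (70 + (-12 + 9))*(-53) = (70 - 3)*(-53) = 67*(-53) = -3551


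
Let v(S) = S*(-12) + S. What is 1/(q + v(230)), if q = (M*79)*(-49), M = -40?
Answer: 1/152310 ≈ 6.5656e-6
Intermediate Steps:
v(S) = -11*S (v(S) = -12*S + S = -11*S)
q = 154840 (q = -40*79*(-49) = -3160*(-49) = 154840)
1/(q + v(230)) = 1/(154840 - 11*230) = 1/(154840 - 2530) = 1/152310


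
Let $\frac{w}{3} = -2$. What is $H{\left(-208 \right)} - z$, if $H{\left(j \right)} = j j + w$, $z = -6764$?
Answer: $50022$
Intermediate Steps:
$w = -6$ ($w = 3 \left(-2\right) = -6$)
$H{\left(j \right)} = -6 + j^{2}$ ($H{\left(j \right)} = j j - 6 = j^{2} - 6 = -6 + j^{2}$)
$H{\left(-208 \right)} - z = \left(-6 + \left(-208\right)^{2}\right) - -6764 = \left(-6 + 43264\right) + 6764 = 43258 + 6764 = 50022$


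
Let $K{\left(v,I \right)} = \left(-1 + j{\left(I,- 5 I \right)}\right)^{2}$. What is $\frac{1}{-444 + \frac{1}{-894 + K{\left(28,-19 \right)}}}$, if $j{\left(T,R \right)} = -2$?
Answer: $- \frac{885}{392941} \approx -0.0022522$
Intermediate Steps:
$K{\left(v,I \right)} = 9$ ($K{\left(v,I \right)} = \left(-1 - 2\right)^{2} = \left(-3\right)^{2} = 9$)
$\frac{1}{-444 + \frac{1}{-894 + K{\left(28,-19 \right)}}} = \frac{1}{-444 + \frac{1}{-894 + 9}} = \frac{1}{-444 + \frac{1}{-885}} = \frac{1}{-444 - \frac{1}{885}} = \frac{1}{- \frac{392941}{885}} = - \frac{885}{392941}$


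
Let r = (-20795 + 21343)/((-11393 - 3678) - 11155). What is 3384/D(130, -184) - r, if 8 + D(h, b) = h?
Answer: 22203910/799893 ≈ 27.759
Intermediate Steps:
D(h, b) = -8 + h
r = -274/13113 (r = 548/(-15071 - 11155) = 548/(-26226) = 548*(-1/26226) = -274/13113 ≈ -0.020895)
3384/D(130, -184) - r = 3384/(-8 + 130) - 1*(-274/13113) = 3384/122 + 274/13113 = 3384*(1/122) + 274/13113 = 1692/61 + 274/13113 = 22203910/799893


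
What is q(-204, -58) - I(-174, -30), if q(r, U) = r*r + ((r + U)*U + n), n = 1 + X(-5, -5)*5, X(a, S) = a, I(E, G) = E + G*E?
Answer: 51742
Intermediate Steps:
I(E, G) = E + E*G
n = -24 (n = 1 - 5*5 = 1 - 25 = -24)
q(r, U) = -24 + r² + U*(U + r) (q(r, U) = r*r + ((r + U)*U - 24) = r² + ((U + r)*U - 24) = r² + (U*(U + r) - 24) = r² + (-24 + U*(U + r)) = -24 + r² + U*(U + r))
q(-204, -58) - I(-174, -30) = (-24 + (-58)² + (-204)² - 58*(-204)) - (-174)*(1 - 30) = (-24 + 3364 + 41616 + 11832) - (-174)*(-29) = 56788 - 1*5046 = 56788 - 5046 = 51742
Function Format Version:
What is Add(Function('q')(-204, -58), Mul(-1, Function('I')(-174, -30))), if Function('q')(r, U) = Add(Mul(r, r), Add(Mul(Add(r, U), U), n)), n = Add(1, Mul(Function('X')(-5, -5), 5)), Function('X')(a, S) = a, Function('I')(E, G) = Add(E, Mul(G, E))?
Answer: 51742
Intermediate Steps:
Function('I')(E, G) = Add(E, Mul(E, G))
n = -24 (n = Add(1, Mul(-5, 5)) = Add(1, -25) = -24)
Function('q')(r, U) = Add(-24, Pow(r, 2), Mul(U, Add(U, r))) (Function('q')(r, U) = Add(Mul(r, r), Add(Mul(Add(r, U), U), -24)) = Add(Pow(r, 2), Add(Mul(Add(U, r), U), -24)) = Add(Pow(r, 2), Add(Mul(U, Add(U, r)), -24)) = Add(Pow(r, 2), Add(-24, Mul(U, Add(U, r)))) = Add(-24, Pow(r, 2), Mul(U, Add(U, r))))
Add(Function('q')(-204, -58), Mul(-1, Function('I')(-174, -30))) = Add(Add(-24, Pow(-58, 2), Pow(-204, 2), Mul(-58, -204)), Mul(-1, Mul(-174, Add(1, -30)))) = Add(Add(-24, 3364, 41616, 11832), Mul(-1, Mul(-174, -29))) = Add(56788, Mul(-1, 5046)) = Add(56788, -5046) = 51742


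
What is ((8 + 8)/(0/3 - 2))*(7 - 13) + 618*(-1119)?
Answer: -691494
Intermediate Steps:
((8 + 8)/(0/3 - 2))*(7 - 13) + 618*(-1119) = (16/(0*(⅓) - 2))*(-6) - 691542 = (16/(0 - 2))*(-6) - 691542 = (16/(-2))*(-6) - 691542 = (16*(-½))*(-6) - 691542 = -8*(-6) - 691542 = 48 - 691542 = -691494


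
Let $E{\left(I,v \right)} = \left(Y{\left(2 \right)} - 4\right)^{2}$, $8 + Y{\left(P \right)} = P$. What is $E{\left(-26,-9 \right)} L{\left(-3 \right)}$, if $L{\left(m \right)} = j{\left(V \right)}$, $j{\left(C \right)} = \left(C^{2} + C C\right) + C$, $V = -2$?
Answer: $600$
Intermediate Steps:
$Y{\left(P \right)} = -8 + P$
$j{\left(C \right)} = C + 2 C^{2}$ ($j{\left(C \right)} = \left(C^{2} + C^{2}\right) + C = 2 C^{2} + C = C + 2 C^{2}$)
$L{\left(m \right)} = 6$ ($L{\left(m \right)} = - 2 \left(1 + 2 \left(-2\right)\right) = - 2 \left(1 - 4\right) = \left(-2\right) \left(-3\right) = 6$)
$E{\left(I,v \right)} = 100$ ($E{\left(I,v \right)} = \left(\left(-8 + 2\right) - 4\right)^{2} = \left(-6 - 4\right)^{2} = \left(-10\right)^{2} = 100$)
$E{\left(-26,-9 \right)} L{\left(-3 \right)} = 100 \cdot 6 = 600$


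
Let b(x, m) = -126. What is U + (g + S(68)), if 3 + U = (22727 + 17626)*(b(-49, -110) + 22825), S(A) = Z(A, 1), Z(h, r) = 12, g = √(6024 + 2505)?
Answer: 915972756 + √8529 ≈ 9.1597e+8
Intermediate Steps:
g = √8529 ≈ 92.353
S(A) = 12
U = 915972744 (U = -3 + (22727 + 17626)*(-126 + 22825) = -3 + 40353*22699 = -3 + 915972747 = 915972744)
U + (g + S(68)) = 915972744 + (√8529 + 12) = 915972744 + (12 + √8529) = 915972756 + √8529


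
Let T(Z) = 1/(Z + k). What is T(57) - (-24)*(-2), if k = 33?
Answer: -4319/90 ≈ -47.989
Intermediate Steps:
T(Z) = 1/(33 + Z) (T(Z) = 1/(Z + 33) = 1/(33 + Z))
T(57) - (-24)*(-2) = 1/(33 + 57) - (-24)*(-2) = 1/90 - 1*48 = 1/90 - 48 = -4319/90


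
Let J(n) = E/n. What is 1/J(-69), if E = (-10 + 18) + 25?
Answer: -23/11 ≈ -2.0909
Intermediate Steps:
E = 33 (E = 8 + 25 = 33)
J(n) = 33/n
1/J(-69) = 1/(33/(-69)) = 1/(33*(-1/69)) = 1/(-11/23) = -23/11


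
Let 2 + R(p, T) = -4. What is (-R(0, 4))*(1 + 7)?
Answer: 48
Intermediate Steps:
R(p, T) = -6 (R(p, T) = -2 - 4 = -6)
(-R(0, 4))*(1 + 7) = (-1*(-6))*(1 + 7) = 6*8 = 48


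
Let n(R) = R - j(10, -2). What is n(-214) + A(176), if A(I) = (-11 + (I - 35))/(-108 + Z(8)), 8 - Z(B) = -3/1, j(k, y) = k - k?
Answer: -20888/97 ≈ -215.34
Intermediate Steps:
j(k, y) = 0
n(R) = R (n(R) = R - 1*0 = R + 0 = R)
Z(B) = 11 (Z(B) = 8 - (-3)/1 = 8 - (-3) = 8 - 1*(-3) = 8 + 3 = 11)
A(I) = 46/97 - I/97 (A(I) = (-11 + (I - 35))/(-108 + 11) = (-11 + (-35 + I))/(-97) = (-46 + I)*(-1/97) = 46/97 - I/97)
n(-214) + A(176) = -214 + (46/97 - 1/97*176) = -214 + (46/97 - 176/97) = -214 - 130/97 = -20888/97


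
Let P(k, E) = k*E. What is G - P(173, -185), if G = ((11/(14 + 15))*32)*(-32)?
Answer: 916881/29 ≈ 31617.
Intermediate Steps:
G = -11264/29 (G = ((11/29)*32)*(-32) = (352/29)*(-32) = -11264/29 ≈ -388.41)
P(k, E) = E*k
G - P(173, -185) = -11264/29 - (-185)*173 = -11264/29 - 1*(-32005) = -11264/29 + 32005 = 916881/29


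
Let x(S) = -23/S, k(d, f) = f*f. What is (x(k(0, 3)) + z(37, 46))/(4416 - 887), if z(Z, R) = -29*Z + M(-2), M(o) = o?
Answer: -9698/31761 ≈ -0.30534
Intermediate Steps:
k(d, f) = f**2
z(Z, R) = -2 - 29*Z (z(Z, R) = -29*Z - 2 = -2 - 29*Z)
(x(k(0, 3)) + z(37, 46))/(4416 - 887) = (-23/(3**2) + (-2 - 29*37))/(4416 - 887) = (-23/9 + (-2 - 1073))/3529 = (-23*1/9 - 1075)*(1/3529) = (-23/9 - 1075)*(1/3529) = -9698/9*1/3529 = -9698/31761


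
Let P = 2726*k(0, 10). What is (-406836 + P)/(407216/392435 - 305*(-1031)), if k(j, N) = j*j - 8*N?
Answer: -245238910460/123403555141 ≈ -1.9873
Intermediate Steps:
k(j, N) = j² - 8*N
P = -218080 (P = 2726*(0² - 8*10) = 2726*(0 - 80) = 2726*(-80) = -218080)
(-406836 + P)/(407216/392435 - 305*(-1031)) = (-406836 - 218080)/(407216/392435 - 305*(-1031)) = -624916/(407216*(1/392435) + 314455) = -624916/(407216/392435 + 314455) = -624916/123403555141/392435 = -624916*392435/123403555141 = -245238910460/123403555141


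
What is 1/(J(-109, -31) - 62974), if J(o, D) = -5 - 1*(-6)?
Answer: -1/62973 ≈ -1.5880e-5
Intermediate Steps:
J(o, D) = 1 (J(o, D) = -5 + 6 = 1)
1/(J(-109, -31) - 62974) = 1/(1 - 62974) = 1/(-62973) = -1/62973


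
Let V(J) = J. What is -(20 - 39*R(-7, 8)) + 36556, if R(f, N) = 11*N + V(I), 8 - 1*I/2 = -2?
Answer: 40748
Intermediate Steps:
I = 20 (I = 16 - 2*(-2) = 16 + 4 = 20)
R(f, N) = 20 + 11*N (R(f, N) = 11*N + 20 = 20 + 11*N)
-(20 - 39*R(-7, 8)) + 36556 = -(20 - 39*(20 + 11*8)) + 36556 = -(20 - 39*(20 + 88)) + 36556 = -(20 - 39*108) + 36556 = -(20 - 4212) + 36556 = -1*(-4192) + 36556 = 4192 + 36556 = 40748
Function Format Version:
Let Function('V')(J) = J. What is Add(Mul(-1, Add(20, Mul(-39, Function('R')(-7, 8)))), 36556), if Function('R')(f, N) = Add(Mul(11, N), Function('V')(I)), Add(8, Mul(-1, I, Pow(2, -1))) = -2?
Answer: 40748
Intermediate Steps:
I = 20 (I = Add(16, Mul(-2, -2)) = Add(16, 4) = 20)
Function('R')(f, N) = Add(20, Mul(11, N)) (Function('R')(f, N) = Add(Mul(11, N), 20) = Add(20, Mul(11, N)))
Add(Mul(-1, Add(20, Mul(-39, Function('R')(-7, 8)))), 36556) = Add(Mul(-1, Add(20, Mul(-39, Add(20, Mul(11, 8))))), 36556) = Add(Mul(-1, Add(20, Mul(-39, Add(20, 88)))), 36556) = Add(Mul(-1, Add(20, Mul(-39, 108))), 36556) = Add(Mul(-1, Add(20, -4212)), 36556) = Add(Mul(-1, -4192), 36556) = Add(4192, 36556) = 40748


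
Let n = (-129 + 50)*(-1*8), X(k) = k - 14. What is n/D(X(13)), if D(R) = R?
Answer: -632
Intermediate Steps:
X(k) = -14 + k
n = 632 (n = -79*(-8) = 632)
n/D(X(13)) = 632/(-14 + 13) = 632/(-1) = 632*(-1) = -632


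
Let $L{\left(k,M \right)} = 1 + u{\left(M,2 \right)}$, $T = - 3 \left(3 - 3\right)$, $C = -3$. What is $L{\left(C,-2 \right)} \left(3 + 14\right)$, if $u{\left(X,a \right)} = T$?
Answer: $17$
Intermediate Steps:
$T = 0$ ($T = \left(-3\right) 0 = 0$)
$u{\left(X,a \right)} = 0$
$L{\left(k,M \right)} = 1$ ($L{\left(k,M \right)} = 1 + 0 = 1$)
$L{\left(C,-2 \right)} \left(3 + 14\right) = 1 \left(3 + 14\right) = 1 \cdot 17 = 17$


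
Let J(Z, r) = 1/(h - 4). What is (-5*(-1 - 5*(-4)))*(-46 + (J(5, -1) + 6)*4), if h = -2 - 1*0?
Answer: 6460/3 ≈ 2153.3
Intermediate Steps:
h = -2 (h = -2 + 0 = -2)
J(Z, r) = -⅙ (J(Z, r) = 1/(-2 - 4) = 1/(-6) = -⅙)
(-5*(-1 - 5*(-4)))*(-46 + (J(5, -1) + 6)*4) = (-5*(-1 - 5*(-4)))*(-46 + (-⅙ + 6)*4) = (-5*(-1 + 20))*(-46 + (35/6)*4) = (-5*19)*(-46 + 70/3) = -95*(-68/3) = 6460/3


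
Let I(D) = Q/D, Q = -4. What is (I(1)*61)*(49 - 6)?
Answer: -10492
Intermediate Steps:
I(D) = -4/D
(I(1)*61)*(49 - 6) = (-4/1*61)*(49 - 6) = (-4*1*61)*43 = -4*61*43 = -244*43 = -10492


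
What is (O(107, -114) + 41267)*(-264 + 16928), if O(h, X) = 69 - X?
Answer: 690722800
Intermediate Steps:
(O(107, -114) + 41267)*(-264 + 16928) = ((69 - 1*(-114)) + 41267)*(-264 + 16928) = ((69 + 114) + 41267)*16664 = (183 + 41267)*16664 = 41450*16664 = 690722800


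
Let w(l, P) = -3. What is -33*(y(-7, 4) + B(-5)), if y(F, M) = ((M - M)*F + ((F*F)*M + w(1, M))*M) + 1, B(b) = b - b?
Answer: -25509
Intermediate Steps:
B(b) = 0
y(F, M) = 1 + M*(-3 + M*F²) (y(F, M) = ((M - M)*F + ((F*F)*M - 3)*M) + 1 = (0*F + (F²*M - 3)*M) + 1 = (0 + (M*F² - 3)*M) + 1 = (0 + (-3 + M*F²)*M) + 1 = (0 + M*(-3 + M*F²)) + 1 = M*(-3 + M*F²) + 1 = 1 + M*(-3 + M*F²))
-33*(y(-7, 4) + B(-5)) = -33*((1 - 3*4 + (-7)²*4²) + 0) = -33*((1 - 12 + 49*16) + 0) = -33*((1 - 12 + 784) + 0) = -33*(773 + 0) = -33*773 = -25509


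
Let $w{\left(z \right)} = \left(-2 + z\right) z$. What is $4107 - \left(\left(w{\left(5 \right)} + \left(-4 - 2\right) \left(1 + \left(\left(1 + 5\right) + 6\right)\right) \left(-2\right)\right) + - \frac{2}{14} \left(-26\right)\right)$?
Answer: $\frac{27526}{7} \approx 3932.3$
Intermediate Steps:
$w{\left(z \right)} = z \left(-2 + z\right)$
$4107 - \left(\left(w{\left(5 \right)} + \left(-4 - 2\right) \left(1 + \left(\left(1 + 5\right) + 6\right)\right) \left(-2\right)\right) + - \frac{2}{14} \left(-26\right)\right) = 4107 - \left(\left(5 \left(-2 + 5\right) + \left(-4 - 2\right) \left(1 + \left(\left(1 + 5\right) + 6\right)\right) \left(-2\right)\right) + - \frac{2}{14} \left(-26\right)\right) = 4107 - \left(\left(5 \cdot 3 + - 6 \left(1 + \left(6 + 6\right)\right) \left(-2\right)\right) + \left(-2\right) \frac{1}{14} \left(-26\right)\right) = 4107 - \left(\left(15 + - 6 \left(1 + 12\right) \left(-2\right)\right) - - \frac{26}{7}\right) = 4107 - \left(\left(15 + \left(-6\right) 13 \left(-2\right)\right) + \frac{26}{7}\right) = 4107 - \left(\left(15 - -156\right) + \frac{26}{7}\right) = 4107 - \left(\left(15 + 156\right) + \frac{26}{7}\right) = 4107 - \left(171 + \frac{26}{7}\right) = 4107 - \frac{1223}{7} = \frac{27526}{7}$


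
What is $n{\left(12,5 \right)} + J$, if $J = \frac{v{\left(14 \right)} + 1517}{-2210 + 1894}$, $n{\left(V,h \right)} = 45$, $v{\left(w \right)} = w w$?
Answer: $\frac{12507}{316} \approx 39.579$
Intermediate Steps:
$v{\left(w \right)} = w^{2}$
$J = - \frac{1713}{316}$ ($J = \frac{14^{2} + 1517}{-2210 + 1894} = \frac{196 + 1517}{-316} = 1713 \left(- \frac{1}{316}\right) = - \frac{1713}{316} \approx -5.4209$)
$n{\left(12,5 \right)} + J = 45 - \frac{1713}{316} = \frac{12507}{316}$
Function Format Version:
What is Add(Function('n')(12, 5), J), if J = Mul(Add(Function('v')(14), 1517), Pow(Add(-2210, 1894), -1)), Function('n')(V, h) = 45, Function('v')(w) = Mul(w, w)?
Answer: Rational(12507, 316) ≈ 39.579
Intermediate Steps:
Function('v')(w) = Pow(w, 2)
J = Rational(-1713, 316) (J = Mul(Add(Pow(14, 2), 1517), Pow(Add(-2210, 1894), -1)) = Mul(Add(196, 1517), Pow(-316, -1)) = Mul(1713, Rational(-1, 316)) = Rational(-1713, 316) ≈ -5.4209)
Add(Function('n')(12, 5), J) = Add(45, Rational(-1713, 316)) = Rational(12507, 316)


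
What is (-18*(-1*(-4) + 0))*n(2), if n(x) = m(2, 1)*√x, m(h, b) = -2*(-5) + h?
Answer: -864*√2 ≈ -1221.9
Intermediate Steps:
m(h, b) = 10 + h
n(x) = 12*√x (n(x) = (10 + 2)*√x = 12*√x)
(-18*(-1*(-4) + 0))*n(2) = (-18*(-1*(-4) + 0))*(12*√2) = (-18*(4 + 0))*(12*√2) = (-18*4)*(12*√2) = -864*√2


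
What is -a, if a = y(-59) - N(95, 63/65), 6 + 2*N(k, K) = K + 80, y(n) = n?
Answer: 12543/130 ≈ 96.485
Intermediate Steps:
N(k, K) = 37 + K/2 (N(k, K) = -3 + (K + 80)/2 = -3 + (80 + K)/2 = -3 + (40 + K/2) = 37 + K/2)
a = -12543/130 (a = -59 - (37 + (63/65)/2) = -59 - (37 + (63*(1/65))/2) = -59 - (37 + (½)*(63/65)) = -59 - (37 + 63/130) = -59 - 1*4873/130 = -59 - 4873/130 = -12543/130 ≈ -96.485)
-a = -1*(-12543/130) = 12543/130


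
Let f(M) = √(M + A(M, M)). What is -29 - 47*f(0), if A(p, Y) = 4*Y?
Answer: -29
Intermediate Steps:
f(M) = √5*√M (f(M) = √(M + 4*M) = √(5*M) = √5*√M)
-29 - 47*f(0) = -29 - 47*√5*√0 = -29 - 47*√5*0 = -29 - 47*0 = -29 + 0 = -29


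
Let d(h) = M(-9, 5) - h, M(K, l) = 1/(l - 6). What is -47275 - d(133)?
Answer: -47141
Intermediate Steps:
M(K, l) = 1/(-6 + l)
d(h) = -1 - h (d(h) = 1/(-6 + 5) - h = 1/(-1) - h = -1 - h)
-47275 - d(133) = -47275 - (-1 - 1*133) = -47275 - (-1 - 133) = -47275 - 1*(-134) = -47275 + 134 = -47141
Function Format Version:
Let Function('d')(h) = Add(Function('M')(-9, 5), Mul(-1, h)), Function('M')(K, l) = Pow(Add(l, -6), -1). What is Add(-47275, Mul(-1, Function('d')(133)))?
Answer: -47141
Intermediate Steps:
Function('M')(K, l) = Pow(Add(-6, l), -1)
Function('d')(h) = Add(-1, Mul(-1, h)) (Function('d')(h) = Add(Pow(Add(-6, 5), -1), Mul(-1, h)) = Add(Pow(-1, -1), Mul(-1, h)) = Add(-1, Mul(-1, h)))
Add(-47275, Mul(-1, Function('d')(133))) = Add(-47275, Mul(-1, Add(-1, Mul(-1, 133)))) = Add(-47275, Mul(-1, Add(-1, -133))) = Add(-47275, Mul(-1, -134)) = Add(-47275, 134) = -47141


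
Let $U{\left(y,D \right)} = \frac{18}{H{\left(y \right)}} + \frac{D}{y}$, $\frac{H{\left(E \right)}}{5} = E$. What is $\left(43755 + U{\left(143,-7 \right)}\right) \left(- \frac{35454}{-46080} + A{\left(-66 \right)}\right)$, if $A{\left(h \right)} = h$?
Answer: $- \frac{1959097693571}{686400} \approx -2.8542 \cdot 10^{6}$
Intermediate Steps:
$H{\left(E \right)} = 5 E$
$U{\left(y,D \right)} = \frac{18}{5 y} + \frac{D}{y}$
$\left(43755 + U{\left(143,-7 \right)}\right) \left(- \frac{35454}{-46080} + A{\left(-66 \right)}\right) = \left(43755 + \frac{\frac{18}{5} - 7}{143}\right) \left(- \frac{35454}{-46080} - 66\right) = \left(43755 + \frac{1}{143} \left(- \frac{17}{5}\right)\right) \left(\left(-35454\right) \left(- \frac{1}{46080}\right) - 66\right) = \left(43755 - \frac{17}{715}\right) \left(\frac{5909}{7680} - 66\right) = \frac{31284808}{715} \left(- \frac{500971}{7680}\right) = - \frac{1959097693571}{686400}$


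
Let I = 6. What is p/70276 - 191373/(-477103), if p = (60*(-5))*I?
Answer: 3147535887/8382222607 ≈ 0.37550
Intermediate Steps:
p = -1800 (p = (60*(-5))*6 = -300*6 = -1800)
p/70276 - 191373/(-477103) = -1800/70276 - 191373/(-477103) = -1800*1/70276 - 191373*(-1/477103) = -450/17569 + 191373/477103 = 3147535887/8382222607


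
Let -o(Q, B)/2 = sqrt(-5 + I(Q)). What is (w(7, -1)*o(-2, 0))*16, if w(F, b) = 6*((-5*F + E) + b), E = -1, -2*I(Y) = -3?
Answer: 3552*I*sqrt(14) ≈ 13290.0*I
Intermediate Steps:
I(Y) = 3/2 (I(Y) = -1/2*(-3) = 3/2)
w(F, b) = -6 - 30*F + 6*b (w(F, b) = 6*((-5*F - 1) + b) = 6*((-1 - 5*F) + b) = 6*(-1 + b - 5*F) = -6 - 30*F + 6*b)
o(Q, B) = -I*sqrt(14) (o(Q, B) = -2*sqrt(-5 + 3/2) = -I*sqrt(14))
(w(7, -1)*o(-2, 0))*16 = ((-6 - 30*7 + 6*(-1))*(-I*sqrt(14)))*16 = ((-6 - 210 - 6)*(-I*sqrt(14)))*16 = -(-222)*I*sqrt(14)*16 = (222*I*sqrt(14))*16 = 3552*I*sqrt(14)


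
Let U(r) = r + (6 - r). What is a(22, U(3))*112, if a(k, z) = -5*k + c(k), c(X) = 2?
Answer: -12096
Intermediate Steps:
U(r) = 6
a(k, z) = 2 - 5*k (a(k, z) = -5*k + 2 = 2 - 5*k)
a(22, U(3))*112 = (2 - 5*22)*112 = (2 - 110)*112 = -108*112 = -12096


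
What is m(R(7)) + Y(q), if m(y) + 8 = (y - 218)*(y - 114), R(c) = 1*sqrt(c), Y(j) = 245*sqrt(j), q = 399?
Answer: 24851 - 332*sqrt(7) + 245*sqrt(399) ≈ 28866.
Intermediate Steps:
R(c) = sqrt(c)
m(y) = -8 + (-218 + y)*(-114 + y) (m(y) = -8 + (y - 218)*(y - 114) = -8 + (-218 + y)*(-114 + y))
m(R(7)) + Y(q) = (24844 + (sqrt(7))**2 - 332*sqrt(7)) + 245*sqrt(399) = (24844 + 7 - 332*sqrt(7)) + 245*sqrt(399) = (24851 - 332*sqrt(7)) + 245*sqrt(399) = 24851 - 332*sqrt(7) + 245*sqrt(399)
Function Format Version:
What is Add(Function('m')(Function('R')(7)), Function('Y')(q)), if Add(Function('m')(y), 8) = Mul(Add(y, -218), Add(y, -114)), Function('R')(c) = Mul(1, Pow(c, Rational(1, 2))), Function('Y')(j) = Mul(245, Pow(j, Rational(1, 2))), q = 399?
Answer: Add(24851, Mul(-332, Pow(7, Rational(1, 2))), Mul(245, Pow(399, Rational(1, 2)))) ≈ 28866.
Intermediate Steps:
Function('R')(c) = Pow(c, Rational(1, 2))
Function('m')(y) = Add(-8, Mul(Add(-218, y), Add(-114, y))) (Function('m')(y) = Add(-8, Mul(Add(y, -218), Add(y, -114))) = Add(-8, Mul(Add(-218, y), Add(-114, y))))
Add(Function('m')(Function('R')(7)), Function('Y')(q)) = Add(Add(24844, Pow(Pow(7, Rational(1, 2)), 2), Mul(-332, Pow(7, Rational(1, 2)))), Mul(245, Pow(399, Rational(1, 2)))) = Add(Add(24844, 7, Mul(-332, Pow(7, Rational(1, 2)))), Mul(245, Pow(399, Rational(1, 2)))) = Add(Add(24851, Mul(-332, Pow(7, Rational(1, 2)))), Mul(245, Pow(399, Rational(1, 2)))) = Add(24851, Mul(-332, Pow(7, Rational(1, 2))), Mul(245, Pow(399, Rational(1, 2))))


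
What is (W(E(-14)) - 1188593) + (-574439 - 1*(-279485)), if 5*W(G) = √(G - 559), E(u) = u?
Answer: -1483547 + I*√573/5 ≈ -1.4835e+6 + 4.7875*I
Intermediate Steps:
W(G) = √(-559 + G)/5 (W(G) = √(G - 559)/5 = √(-559 + G)/5)
(W(E(-14)) - 1188593) + (-574439 - 1*(-279485)) = (√(-559 - 14)/5 - 1188593) + (-574439 - 1*(-279485)) = (√(-573)/5 - 1188593) + (-574439 + 279485) = ((I*√573)/5 - 1188593) - 294954 = (I*√573/5 - 1188593) - 294954 = (-1188593 + I*√573/5) - 294954 = -1483547 + I*√573/5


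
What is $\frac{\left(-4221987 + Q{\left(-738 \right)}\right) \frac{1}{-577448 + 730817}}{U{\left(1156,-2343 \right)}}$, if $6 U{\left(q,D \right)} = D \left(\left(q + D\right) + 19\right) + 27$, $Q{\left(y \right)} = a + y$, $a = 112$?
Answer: $- \frac{8445226}{139905809073} \approx -6.0364 \cdot 10^{-5}$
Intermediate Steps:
$Q{\left(y \right)} = 112 + y$
$U{\left(q,D \right)} = \frac{9}{2} + \frac{D \left(19 + D + q\right)}{6}$ ($U{\left(q,D \right)} = \frac{D \left(\left(q + D\right) + 19\right) + 27}{6} = \frac{D \left(\left(D + q\right) + 19\right) + 27}{6} = \frac{D \left(19 + D + q\right) + 27}{6} = \frac{27 + D \left(19 + D + q\right)}{6} = \frac{9}{2} + \frac{D \left(19 + D + q\right)}{6}$)
$\frac{\left(-4221987 + Q{\left(-738 \right)}\right) \frac{1}{-577448 + 730817}}{U{\left(1156,-2343 \right)}} = \frac{\left(-4221987 + \left(112 - 738\right)\right) \frac{1}{-577448 + 730817}}{\frac{9}{2} + \frac{\left(-2343\right)^{2}}{6} + \frac{19}{6} \left(-2343\right) + \frac{1}{6} \left(-2343\right) 1156} = \frac{\left(-4221987 - 626\right) \frac{1}{153369}}{\frac{9}{2} + \frac{1}{6} \cdot 5489649 - \frac{14839}{2} - 451418} = \frac{\left(-4222613\right) \frac{1}{153369}}{\frac{9}{2} + \frac{1829883}{2} - \frac{14839}{2} - 451418} = - \frac{4222613}{153369 \cdot \frac{912217}{2}} = \left(- \frac{4222613}{153369}\right) \frac{2}{912217} = - \frac{8445226}{139905809073}$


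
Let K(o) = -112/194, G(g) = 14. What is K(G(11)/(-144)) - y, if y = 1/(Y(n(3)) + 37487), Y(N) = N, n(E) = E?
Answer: -2099537/3636530 ≈ -0.57735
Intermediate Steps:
K(o) = -56/97 (K(o) = -112*1/194 = -56/97)
y = 1/37490 (y = 1/(3 + 37487) = 1/37490 ≈ 2.6674e-5)
K(G(11)/(-144)) - y = -56/97 - 1*1/37490 = -56/97 - 1/37490 = -2099537/3636530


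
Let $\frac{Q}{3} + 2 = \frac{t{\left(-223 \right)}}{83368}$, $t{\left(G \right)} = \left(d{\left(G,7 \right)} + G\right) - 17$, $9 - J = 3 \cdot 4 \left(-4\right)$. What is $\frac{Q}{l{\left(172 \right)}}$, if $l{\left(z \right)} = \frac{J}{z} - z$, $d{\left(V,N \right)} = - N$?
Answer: $\frac{21540807}{615401734} \approx 0.035003$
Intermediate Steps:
$J = 57$ ($J = 9 - 3 \cdot 4 \left(-4\right) = 9 - 12 \left(-4\right) = 9 - -48 = 9 + 48 = 57$)
$t{\left(G \right)} = -24 + G$ ($t{\left(G \right)} = \left(\left(-1\right) 7 + G\right) - 17 = \left(-7 + G\right) - 17 = -24 + G$)
$Q = - \frac{500949}{83368}$ ($Q = -6 + 3 \frac{-24 - 223}{83368} = -6 + 3 \left(\left(-247\right) \frac{1}{83368}\right) = -6 + 3 \left(- \frac{247}{83368}\right) = -6 - \frac{741}{83368} = - \frac{500949}{83368} \approx -6.0089$)
$l{\left(z \right)} = - z + \frac{57}{z}$ ($l{\left(z \right)} = \frac{57}{z} - z = - z + \frac{57}{z}$)
$\frac{Q}{l{\left(172 \right)}} = - \frac{500949}{83368 \left(\left(-1\right) 172 + \frac{57}{172}\right)} = - \frac{500949}{83368 \left(-172 + 57 \cdot \frac{1}{172}\right)} = - \frac{500949}{83368 \left(-172 + \frac{57}{172}\right)} = - \frac{500949}{83368 \left(- \frac{29527}{172}\right)} = \left(- \frac{500949}{83368}\right) \left(- \frac{172}{29527}\right) = \frac{21540807}{615401734}$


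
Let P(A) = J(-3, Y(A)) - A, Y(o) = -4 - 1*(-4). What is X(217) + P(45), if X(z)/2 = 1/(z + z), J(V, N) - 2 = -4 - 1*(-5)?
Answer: -9113/217 ≈ -41.995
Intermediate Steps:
Y(o) = 0 (Y(o) = -4 + 4 = 0)
J(V, N) = 3 (J(V, N) = 2 + (-4 - 1*(-5)) = 2 + (-4 + 5) = 2 + 1 = 3)
P(A) = 3 - A
X(z) = 1/z (X(z) = 2/(z + z) = 2/((2*z)) = 2*(1/(2*z)) = 1/z)
X(217) + P(45) = 1/217 + (3 - 1*45) = 1/217 + (3 - 45) = 1/217 - 42 = -9113/217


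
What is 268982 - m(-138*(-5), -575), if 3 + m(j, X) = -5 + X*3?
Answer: 270715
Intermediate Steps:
m(j, X) = -8 + 3*X (m(j, X) = -3 + (-5 + X*3) = -3 + (-5 + 3*X) = -8 + 3*X)
268982 - m(-138*(-5), -575) = 268982 - (-8 + 3*(-575)) = 268982 - (-8 - 1725) = 268982 - 1*(-1733) = 268982 + 1733 = 270715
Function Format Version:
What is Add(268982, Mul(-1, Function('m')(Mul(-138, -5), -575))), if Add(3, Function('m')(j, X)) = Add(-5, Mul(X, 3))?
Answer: 270715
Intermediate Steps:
Function('m')(j, X) = Add(-8, Mul(3, X)) (Function('m')(j, X) = Add(-3, Add(-5, Mul(X, 3))) = Add(-3, Add(-5, Mul(3, X))) = Add(-8, Mul(3, X)))
Add(268982, Mul(-1, Function('m')(Mul(-138, -5), -575))) = Add(268982, Mul(-1, Add(-8, Mul(3, -575)))) = Add(268982, Mul(-1, Add(-8, -1725))) = Add(268982, Mul(-1, -1733)) = Add(268982, 1733) = 270715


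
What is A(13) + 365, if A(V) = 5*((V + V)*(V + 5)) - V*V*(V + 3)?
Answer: 1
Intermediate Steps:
A(V) = -V**2*(3 + V) + 10*V*(5 + V) (A(V) = 5*((2*V)*(5 + V)) - V**2*(3 + V) = 5*(2*V*(5 + V)) - V**2*(3 + V) = 10*V*(5 + V) - V**2*(3 + V) = -V**2*(3 + V) + 10*V*(5 + V))
A(13) + 365 = 13*(50 - 1*13**2 + 7*13) + 365 = 13*(50 - 1*169 + 91) + 365 = 13*(50 - 169 + 91) + 365 = 13*(-28) + 365 = -364 + 365 = 1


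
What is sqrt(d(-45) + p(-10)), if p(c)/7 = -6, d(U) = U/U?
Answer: I*sqrt(41) ≈ 6.4031*I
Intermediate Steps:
d(U) = 1
p(c) = -42 (p(c) = 7*(-6) = -42)
sqrt(d(-45) + p(-10)) = sqrt(1 - 42) = sqrt(-41) = I*sqrt(41)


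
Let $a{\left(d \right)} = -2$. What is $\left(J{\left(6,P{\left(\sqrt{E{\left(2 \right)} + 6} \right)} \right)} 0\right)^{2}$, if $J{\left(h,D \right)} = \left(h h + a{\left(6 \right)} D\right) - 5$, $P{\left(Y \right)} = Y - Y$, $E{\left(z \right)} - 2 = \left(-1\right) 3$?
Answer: $0$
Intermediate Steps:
$E{\left(z \right)} = -1$ ($E{\left(z \right)} = 2 - 3 = -1$)
$P{\left(Y \right)} = 0$
$J{\left(h,D \right)} = -5 + h^{2} - 2 D$ ($J{\left(h,D \right)} = \left(h h - 2 D\right) - 5 = \left(h^{2} - 2 D\right) - 5 = -5 + h^{2} - 2 D$)
$\left(J{\left(6,P{\left(\sqrt{E{\left(2 \right)} + 6} \right)} \right)} 0\right)^{2} = \left(\left(-5 + 6^{2} - 0\right) 0\right)^{2} = \left(\left(-5 + 36 + 0\right) 0\right)^{2} = \left(31 \cdot 0\right)^{2} = 0^{2} = 0$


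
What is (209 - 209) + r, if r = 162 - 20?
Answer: 142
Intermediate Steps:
r = 142
(209 - 209) + r = (209 - 209) + 142 = 0 + 142 = 142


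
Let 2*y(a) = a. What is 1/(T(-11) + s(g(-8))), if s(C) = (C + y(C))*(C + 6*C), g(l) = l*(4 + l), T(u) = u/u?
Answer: 1/10753 ≈ 9.2997e-5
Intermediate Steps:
y(a) = a/2
T(u) = 1
s(C) = 21*C²/2 (s(C) = (C + C/2)*(C + 6*C) = (3*C/2)*(7*C) = 21*C²/2)
1/(T(-11) + s(g(-8))) = 1/(1 + 21*(-8*(4 - 8))²/2) = 1/(1 + 21*(-8*(-4))²/2) = 1/(1 + (21/2)*32²) = 1/(1 + (21/2)*1024) = 1/(1 + 10752) = 1/10753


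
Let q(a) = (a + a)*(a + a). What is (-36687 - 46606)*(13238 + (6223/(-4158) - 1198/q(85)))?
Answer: -2365781980887598/2145825 ≈ -1.1025e+9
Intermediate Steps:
q(a) = 4*a² (q(a) = (2*a)*(2*a) = 4*a²)
(-36687 - 46606)*(13238 + (6223/(-4158) - 1198/q(85))) = (-36687 - 46606)*(13238 + (6223/(-4158) - 1198/(4*85²))) = -83293*(13238 + (6223*(-1/4158) - 1198/(4*7225))) = -83293*(13238 + (-889/594 - 1198/28900)) = -83293*(13238 + (-889/594 - 1198*1/28900)) = -83293*(13238 + (-889/594 - 599/14450)) = -83293*(13238 - 3300464/2145825) = -83293*28403130886/2145825 = -2365781980887598/2145825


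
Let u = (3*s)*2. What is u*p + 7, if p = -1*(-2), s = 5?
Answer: 67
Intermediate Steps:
p = 2
u = 30 (u = (3*5)*2 = 15*2 = 30)
u*p + 7 = 30*2 + 7 = 60 + 7 = 67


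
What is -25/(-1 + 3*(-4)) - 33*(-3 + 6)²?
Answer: -3836/13 ≈ -295.08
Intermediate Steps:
-25/(-1 + 3*(-4)) - 33*(-3 + 6)² = -25/(-1 - 12) - 33*3² = -25/(-13) - 33*9 = -25*(-1/13) - 297 = 25/13 - 297 = -3836/13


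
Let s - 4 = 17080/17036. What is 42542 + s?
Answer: 181207684/4259 ≈ 42547.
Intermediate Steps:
s = 21306/4259 (s = 4 + 17080/17036 = 4 + 17080*(1/17036) = 4 + 4270/4259 = 21306/4259 ≈ 5.0026)
42542 + s = 42542 + 21306/4259 = 181207684/4259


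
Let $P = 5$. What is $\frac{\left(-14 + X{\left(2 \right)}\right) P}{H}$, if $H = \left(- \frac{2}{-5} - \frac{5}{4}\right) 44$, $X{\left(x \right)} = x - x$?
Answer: $\frac{350}{187} \approx 1.8717$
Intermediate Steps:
$X{\left(x \right)} = 0$
$H = - \frac{187}{5}$ ($H = \left(\left(-2\right) \left(- \frac{1}{5}\right) - \frac{5}{4}\right) 44 = \left(\frac{2}{5} - \frac{5}{4}\right) 44 = \left(- \frac{17}{20}\right) 44 = - \frac{187}{5} \approx -37.4$)
$\frac{\left(-14 + X{\left(2 \right)}\right) P}{H} = \frac{\left(-14 + 0\right) 5}{- \frac{187}{5}} = \left(-14\right) 5 \left(- \frac{5}{187}\right) = \left(-70\right) \left(- \frac{5}{187}\right) = \frac{350}{187}$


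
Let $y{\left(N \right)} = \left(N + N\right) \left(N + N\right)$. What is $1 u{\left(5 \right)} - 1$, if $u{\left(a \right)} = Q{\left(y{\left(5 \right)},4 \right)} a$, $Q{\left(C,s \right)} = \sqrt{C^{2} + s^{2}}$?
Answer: $-1 + 20 \sqrt{626} \approx 499.4$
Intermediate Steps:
$y{\left(N \right)} = 4 N^{2}$ ($y{\left(N \right)} = 2 N 2 N = 4 N^{2}$)
$u{\left(a \right)} = 4 a \sqrt{626}$ ($u{\left(a \right)} = \sqrt{\left(4 \cdot 5^{2}\right)^{2} + 4^{2}} a = \sqrt{\left(4 \cdot 25\right)^{2} + 16} a = \sqrt{100^{2} + 16} a = \sqrt{10000 + 16} a = \sqrt{10016} a = 4 \sqrt{626} a = 4 a \sqrt{626}$)
$1 u{\left(5 \right)} - 1 = 1 \cdot 4 \cdot 5 \sqrt{626} - 1 = 1 \cdot 20 \sqrt{626} - 1 = 20 \sqrt{626} - 1 = -1 + 20 \sqrt{626}$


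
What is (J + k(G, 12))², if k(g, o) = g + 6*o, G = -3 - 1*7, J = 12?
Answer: 5476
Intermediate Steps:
G = -10 (G = -3 - 7 = -10)
(J + k(G, 12))² = (12 + (-10 + 6*12))² = (12 + (-10 + 72))² = (12 + 62)² = 74² = 5476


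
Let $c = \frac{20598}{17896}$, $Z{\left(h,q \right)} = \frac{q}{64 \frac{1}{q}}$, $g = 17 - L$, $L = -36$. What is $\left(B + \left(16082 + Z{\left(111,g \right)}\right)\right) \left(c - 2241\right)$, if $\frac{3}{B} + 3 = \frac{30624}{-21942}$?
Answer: $- \frac{332491850058290139}{9205702400} \approx -3.6118 \cdot 10^{7}$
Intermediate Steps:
$g = 53$ ($g = 17 - -36 = 17 + 36 = 53$)
$Z{\left(h,q \right)} = \frac{q^{2}}{64}$ ($Z{\left(h,q \right)} = q \frac{q}{64} = \frac{q^{2}}{64}$)
$c = \frac{10299}{8948}$ ($c = 20598 \cdot \frac{1}{17896} = \frac{10299}{8948} \approx 1.151$)
$B = - \frac{10971}{16075}$ ($B = \frac{3}{-3 + \frac{30624}{-21942}} = \frac{3}{-3 + 30624 \left(- \frac{1}{21942}\right)} = \frac{3}{-3 - \frac{5104}{3657}} = \frac{3}{- \frac{16075}{3657}} = 3 \left(- \frac{3657}{16075}\right) = - \frac{10971}{16075} \approx -0.68249$)
$\left(B + \left(16082 + Z{\left(111,g \right)}\right)\right) \left(c - 2241\right) = \left(- \frac{10971}{16075} + \left(16082 + \frac{53^{2}}{64}\right)\right) \left(\frac{10299}{8948} - 2241\right) = \left(- \frac{10971}{16075} + \left(16082 + \frac{1}{64} \cdot 2809\right)\right) \left(- \frac{20042169}{8948}\right) = \left(- \frac{10971}{16075} + \left(16082 + \frac{2809}{64}\right)\right) \left(- \frac{20042169}{8948}\right) = \left(- \frac{10971}{16075} + \frac{1032057}{64}\right) \left(- \frac{20042169}{8948}\right) = \frac{16589614131}{1028800} \left(- \frac{20042169}{8948}\right) = - \frac{332491850058290139}{9205702400}$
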